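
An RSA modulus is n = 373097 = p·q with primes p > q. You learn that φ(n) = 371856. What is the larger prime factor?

733

φ(n) = (p−1)(q−1) = n − (p+q) + 1, so p + q = 373097 − 371856 + 1 = 1242.
p and q are the roots of t² − 1242t + 373097 = 0.
Discriminant: 1242² − 4·373097 = 1542564 − 1492388 = 50176; √50176 = 224.
q = (1242 − 224)/2 = 509, p = (1242 + 224)/2 = 733.
Check: 509 · 733 = 373097.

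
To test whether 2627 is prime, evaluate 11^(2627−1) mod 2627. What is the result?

11^1 ≡ 11 (mod 2627)
11^2 ≡ 11^2 = 121 ≡ 121 (mod 2627)
11^4 ≡ 121^2 = 14641 ≡ 1506 (mod 2627)
11^8 ≡ 1506^2 = 2268036 ≡ 935 (mod 2627)
11^16 ≡ 935^2 = 874225 ≡ 2061 (mod 2627)
11^32 ≡ 2061^2 = 4247721 ≡ 2489 (mod 2627)
11^64 ≡ 2489^2 = 6195121 ≡ 655 (mod 2627)
11^128 ≡ 655^2 = 429025 ≡ 824 (mod 2627)
11^256 ≡ 824^2 = 678976 ≡ 1210 (mod 2627)
11^512 ≡ 1210^2 = 1464100 ≡ 861 (mod 2627)
11^1024 ≡ 861^2 = 741321 ≡ 507 (mod 2627)
11^2048 ≡ 507^2 = 257049 ≡ 2230 (mod 2627)
2626 = 2048 + 512 + 64 + 2 in binary powers of 2.
So 11^2626 ≡ 2230 · 861 · 655 · 121 ≡ 2616 (mod 2627).
Since 2616 ≠ 1, base 11 is a Fermat witness: 2627 is composite.

2616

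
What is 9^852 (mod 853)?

1

9^1 ≡ 9 (mod 853)
9^2 ≡ 9^2 = 81 ≡ 81 (mod 853)
9^4 ≡ 81^2 = 6561 ≡ 590 (mod 853)
9^8 ≡ 590^2 = 348100 ≡ 76 (mod 853)
9^16 ≡ 76^2 = 5776 ≡ 658 (mod 853)
9^32 ≡ 658^2 = 432964 ≡ 493 (mod 853)
9^64 ≡ 493^2 = 243049 ≡ 797 (mod 853)
9^128 ≡ 797^2 = 635209 ≡ 577 (mod 853)
9^256 ≡ 577^2 = 332929 ≡ 259 (mod 853)
9^512 ≡ 259^2 = 67081 ≡ 547 (mod 853)
852 = 512 + 256 + 64 + 16 + 4 in binary powers of 2.
So 9^852 ≡ 547 · 259 · 797 · 658 · 590 ≡ 1 (mod 853).
Since the result is 1, base 9 gives no evidence that 853 is composite.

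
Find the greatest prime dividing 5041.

71

5041 = 71 · 71
71 = 71 · 1
So 5041 = 71^2; the largest prime factor is 71.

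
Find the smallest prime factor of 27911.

13

27911 is odd.
Digit sum 20, not divisible by 3.
Ends in 1: not divisible by 5.
7: 27911 = 7·3987 + 2
11: 27911 = 11·2537 + 4
13: 27911 = 13·2147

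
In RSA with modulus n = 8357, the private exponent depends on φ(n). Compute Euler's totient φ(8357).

Factor: 8357 = 61 · 137.
φ(8357) = (61−1) · (137−1) = 60 · 136 = 8160.

8160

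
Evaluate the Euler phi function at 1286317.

Factor: 1286317 = 89 · 97 · 149.
φ(1286317) = (89−1) · (97−1) · (149−1) = 88 · 96 · 148 = 1250304.

1250304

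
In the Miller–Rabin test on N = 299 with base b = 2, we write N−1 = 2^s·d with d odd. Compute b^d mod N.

299 − 1 = 298 = 2^1 · 149, so d = 149.
2^1 ≡ 2 (mod 299)
2^2 ≡ 2^2 = 4 ≡ 4 (mod 299)
2^4 ≡ 4^2 = 16 ≡ 16 (mod 299)
2^8 ≡ 16^2 = 256 ≡ 256 (mod 299)
2^16 ≡ 256^2 = 65536 ≡ 55 (mod 299)
2^32 ≡ 55^2 = 3025 ≡ 35 (mod 299)
2^64 ≡ 35^2 = 1225 ≡ 29 (mod 299)
2^128 ≡ 29^2 = 841 ≡ 243 (mod 299)
149 = 128 + 16 + 4 + 1 in binary powers of 2.
So 2^149 ≡ 243 · 55 · 16 · 2 ≡ 110 (mod 299).
Squaring chain: 110; never reaches −1, so base 2 is a Miller–Rabin witness that 299 is composite.

110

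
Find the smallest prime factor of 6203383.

6203383 is odd.
Digit sum 25, not divisible by 3.
Ends in 3: not divisible by 5.
7: 6203383 = 7·886197 + 4
11: 6203383 = 11·563943 + 10
13: 6203383 = 13·477183 + 4
17: 6203383 = 17·364904 + 15
19: 6203383 = 19·326493 + 16
23: 6203383 = 23·269712 + 7
29: 6203383 = 29·213909 + 22
31: 6203383 = 31·200109 + 4
37: 6203383 = 37·167659

37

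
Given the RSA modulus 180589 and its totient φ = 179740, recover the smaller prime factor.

419

φ(n) = (p−1)(q−1) = n − (p+q) + 1, so p + q = 180589 − 179740 + 1 = 850.
p and q are the roots of t² − 850t + 180589 = 0.
Discriminant: 850² − 4·180589 = 722500 − 722356 = 144; √144 = 12.
q = (850 − 12)/2 = 419, p = (850 + 12)/2 = 431.
Check: 419 · 431 = 180589.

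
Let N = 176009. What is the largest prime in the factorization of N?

71

176009 = 37 · 4757
4757 = 67 · 71
71 is prime.
So 176009 = 37 · 67 · 71; the largest prime factor is 71.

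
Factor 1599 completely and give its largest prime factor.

1599 = 3 · 533
533 = 13 · 41
41 is prime.
So 1599 = 3 · 13 · 41; the largest prime factor is 41.

41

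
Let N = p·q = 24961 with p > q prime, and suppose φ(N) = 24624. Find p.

φ(n) = (p−1)(q−1) = n − (p+q) + 1, so p + q = 24961 − 24624 + 1 = 338.
p and q are the roots of t² − 338t + 24961 = 0.
Discriminant: 338² − 4·24961 = 114244 − 99844 = 14400; √14400 = 120.
q = (338 − 120)/2 = 109, p = (338 + 120)/2 = 229.
Check: 109 · 229 = 24961.

229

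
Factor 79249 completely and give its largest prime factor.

97

79249 = 19 · 4171
4171 = 43 · 97
97 is prime.
So 79249 = 19 · 43 · 97; the largest prime factor is 97.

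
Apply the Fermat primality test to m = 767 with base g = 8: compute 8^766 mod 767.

8^1 ≡ 8 (mod 767)
8^2 ≡ 8^2 = 64 ≡ 64 (mod 767)
8^4 ≡ 64^2 = 4096 ≡ 261 (mod 767)
8^8 ≡ 261^2 = 68121 ≡ 625 (mod 767)
8^16 ≡ 625^2 = 390625 ≡ 222 (mod 767)
8^32 ≡ 222^2 = 49284 ≡ 196 (mod 767)
8^64 ≡ 196^2 = 38416 ≡ 66 (mod 767)
8^128 ≡ 66^2 = 4356 ≡ 521 (mod 767)
8^256 ≡ 521^2 = 271441 ≡ 690 (mod 767)
8^512 ≡ 690^2 = 476100 ≡ 560 (mod 767)
766 = 512 + 128 + 64 + 32 + 16 + 8 + 4 + 2 in binary powers of 2.
So 8^766 ≡ 560 · 521 · 66 · 196 · 222 · 625 · 261 · 64 ≡ 285 (mod 767).
Since 285 ≠ 1, base 8 is a Fermat witness: 767 is composite.

285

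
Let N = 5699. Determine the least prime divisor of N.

5699 is odd.
Digit sum 29, not divisible by 3.
Ends in 9: not divisible by 5.
7: 5699 = 7·814 + 1
11: 5699 = 11·518 + 1
13: 5699 = 13·438 + 5
17: 5699 = 17·335 + 4
19: 5699 = 19·299 + 18
23: 5699 = 23·247 + 18
29: 5699 = 29·196 + 15
31: 5699 = 31·183 + 26
37: 5699 = 37·154 + 1
41: 5699 = 41·139

41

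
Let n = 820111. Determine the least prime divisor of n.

820111 is odd.
Digit sum 13, not divisible by 3.
Ends in 1: not divisible by 5.
7: 820111 = 7·117158 + 5
11: 820111 = 11·74555 + 6
13: 820111 = 13·63085 + 6
17: 820111 = 17·48241 + 14
19: 820111 = 19·43163 + 14
23: 820111 = 23·35657

23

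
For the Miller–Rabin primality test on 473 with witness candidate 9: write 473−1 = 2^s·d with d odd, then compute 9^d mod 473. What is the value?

473 − 1 = 472 = 2^3 · 59, so d = 59.
9^1 ≡ 9 (mod 473)
9^2 ≡ 9^2 = 81 ≡ 81 (mod 473)
9^4 ≡ 81^2 = 6561 ≡ 412 (mod 473)
9^8 ≡ 412^2 = 169744 ≡ 410 (mod 473)
9^16 ≡ 410^2 = 168100 ≡ 185 (mod 473)
9^32 ≡ 185^2 = 34225 ≡ 169 (mod 473)
59 = 32 + 16 + 8 + 2 + 1 in binary powers of 2.
So 9^59 ≡ 169 · 185 · 410 · 81 · 9 ≡ 203 (mod 473).
Squaring chain: 203 → 58 → 53; never reaches −1, so base 9 is a Miller–Rabin witness that 473 is composite.

203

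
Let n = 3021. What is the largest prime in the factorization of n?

3021 = 3 · 1007
1007 = 19 · 53
53 is prime.
So 3021 = 3 · 19 · 53; the largest prime factor is 53.

53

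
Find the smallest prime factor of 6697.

37

6697 is odd.
Digit sum 28, not divisible by 3.
Ends in 7: not divisible by 5.
7: 6697 = 7·956 + 5
11: 6697 = 11·608 + 9
13: 6697 = 13·515 + 2
17: 6697 = 17·393 + 16
19: 6697 = 19·352 + 9
23: 6697 = 23·291 + 4
29: 6697 = 29·230 + 27
31: 6697 = 31·216 + 1
37: 6697 = 37·181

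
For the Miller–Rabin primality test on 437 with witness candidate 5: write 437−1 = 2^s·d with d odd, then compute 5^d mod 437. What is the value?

437 − 1 = 436 = 2^2 · 109, so d = 109.
5^1 ≡ 5 (mod 437)
5^2 ≡ 5^2 = 25 ≡ 25 (mod 437)
5^4 ≡ 25^2 = 625 ≡ 188 (mod 437)
5^8 ≡ 188^2 = 35344 ≡ 384 (mod 437)
5^16 ≡ 384^2 = 147456 ≡ 187 (mod 437)
5^32 ≡ 187^2 = 34969 ≡ 9 (mod 437)
5^64 ≡ 9^2 = 81 ≡ 81 (mod 437)
109 = 64 + 32 + 8 + 4 + 1 in binary powers of 2.
So 5^109 ≡ 81 · 9 · 384 · 188 · 5 ≡ 290 (mod 437).
Squaring chain: 290 → 196; never reaches −1, so base 5 is a Miller–Rabin witness that 437 is composite.

290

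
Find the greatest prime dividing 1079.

83

1079 = 13 · 83
83 is prime.
So 1079 = 13 · 83; the largest prime factor is 83.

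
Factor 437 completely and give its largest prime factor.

23

437 = 19 · 23
23 is prime.
So 437 = 19 · 23; the largest prime factor is 23.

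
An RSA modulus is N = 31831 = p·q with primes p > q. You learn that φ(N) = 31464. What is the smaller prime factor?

139

φ(n) = (p−1)(q−1) = n − (p+q) + 1, so p + q = 31831 − 31464 + 1 = 368.
p and q are the roots of t² − 368t + 31831 = 0.
Discriminant: 368² − 4·31831 = 135424 − 127324 = 8100; √8100 = 90.
q = (368 − 90)/2 = 139, p = (368 + 90)/2 = 229.
Check: 139 · 229 = 31831.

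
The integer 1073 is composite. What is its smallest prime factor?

1073 is odd.
Digit sum 11, not divisible by 3.
Ends in 3: not divisible by 5.
7: 1073 = 7·153 + 2
11: 1073 = 11·97 + 6
13: 1073 = 13·82 + 7
17: 1073 = 17·63 + 2
19: 1073 = 19·56 + 9
23: 1073 = 23·46 + 15
29: 1073 = 29·37

29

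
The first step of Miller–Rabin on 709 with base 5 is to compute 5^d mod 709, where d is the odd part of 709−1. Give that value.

709 − 1 = 708 = 2^2 · 177, so d = 177.
5^1 ≡ 5 (mod 709)
5^2 ≡ 5^2 = 25 ≡ 25 (mod 709)
5^4 ≡ 25^2 = 625 ≡ 625 (mod 709)
5^8 ≡ 625^2 = 390625 ≡ 675 (mod 709)
5^16 ≡ 675^2 = 455625 ≡ 447 (mod 709)
5^32 ≡ 447^2 = 199809 ≡ 580 (mod 709)
5^64 ≡ 580^2 = 336400 ≡ 334 (mod 709)
5^128 ≡ 334^2 = 111556 ≡ 243 (mod 709)
177 = 128 + 32 + 16 + 1 in binary powers of 2.
So 5^177 ≡ 243 · 580 · 447 · 5 ≡ 708 (mod 709).
Since 5^d ≡ 708 (mod 709), base 5 does not prove 709 composite.

708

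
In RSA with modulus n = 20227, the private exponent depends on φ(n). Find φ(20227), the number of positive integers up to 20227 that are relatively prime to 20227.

Factor: 20227 = 113 · 179.
φ(20227) = (113−1) · (179−1) = 112 · 178 = 19936.

19936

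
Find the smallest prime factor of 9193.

9193 is odd.
Digit sum 22, not divisible by 3.
Ends in 3: not divisible by 5.
7: 9193 = 7·1313 + 2
11: 9193 = 11·835 + 8
13: 9193 = 13·707 + 2
17: 9193 = 17·540 + 13
19: 9193 = 19·483 + 16
23: 9193 = 23·399 + 16
29: 9193 = 29·317

29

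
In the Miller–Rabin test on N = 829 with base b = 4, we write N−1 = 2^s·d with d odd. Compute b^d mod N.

828

829 − 1 = 828 = 2^2 · 207, so d = 207.
4^1 ≡ 4 (mod 829)
4^2 ≡ 4^2 = 16 ≡ 16 (mod 829)
4^4 ≡ 16^2 = 256 ≡ 256 (mod 829)
4^8 ≡ 256^2 = 65536 ≡ 45 (mod 829)
4^16 ≡ 45^2 = 2025 ≡ 367 (mod 829)
4^32 ≡ 367^2 = 134689 ≡ 391 (mod 829)
4^64 ≡ 391^2 = 152881 ≡ 345 (mod 829)
4^128 ≡ 345^2 = 119025 ≡ 478 (mod 829)
207 = 128 + 64 + 8 + 4 + 2 + 1 in binary powers of 2.
So 4^207 ≡ 478 · 345 · 45 · 256 · 16 · 4 ≡ 828 (mod 829).
Since 4^d ≡ 828 (mod 829), base 4 does not prove 829 composite.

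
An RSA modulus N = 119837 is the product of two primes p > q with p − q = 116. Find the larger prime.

409

Since p = q + 116, we have 119837 = q(q + 116), so q² + 116q − 119837 = 0.
Discriminant: 116² + 4·119837 = 13456 + 479348 = 492804; √492804 = 702.
q = (−116 + 702)/2 = 293, and p = q + 116 = 409.
Check: 293 · 409 = 119837.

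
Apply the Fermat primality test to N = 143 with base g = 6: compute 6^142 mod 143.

6^1 ≡ 6 (mod 143)
6^2 ≡ 6^2 = 36 ≡ 36 (mod 143)
6^4 ≡ 36^2 = 1296 ≡ 9 (mod 143)
6^8 ≡ 9^2 = 81 ≡ 81 (mod 143)
6^16 ≡ 81^2 = 6561 ≡ 126 (mod 143)
6^32 ≡ 126^2 = 15876 ≡ 3 (mod 143)
6^64 ≡ 3^2 = 9 ≡ 9 (mod 143)
6^128 ≡ 9^2 = 81 ≡ 81 (mod 143)
142 = 128 + 8 + 4 + 2 in binary powers of 2.
So 6^142 ≡ 81 · 81 · 9 · 36 ≡ 69 (mod 143).
Since 69 ≠ 1, base 6 is a Fermat witness: 143 is composite.

69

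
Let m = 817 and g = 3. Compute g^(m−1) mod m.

121

3^1 ≡ 3 (mod 817)
3^2 ≡ 3^2 = 9 ≡ 9 (mod 817)
3^4 ≡ 9^2 = 81 ≡ 81 (mod 817)
3^8 ≡ 81^2 = 6561 ≡ 25 (mod 817)
3^16 ≡ 25^2 = 625 ≡ 625 (mod 817)
3^32 ≡ 625^2 = 390625 ≡ 99 (mod 817)
3^64 ≡ 99^2 = 9801 ≡ 814 (mod 817)
3^128 ≡ 814^2 = 662596 ≡ 9 (mod 817)
3^256 ≡ 9^2 = 81 ≡ 81 (mod 817)
3^512 ≡ 81^2 = 6561 ≡ 25 (mod 817)
816 = 512 + 256 + 32 + 16 in binary powers of 2.
So 3^816 ≡ 25 · 81 · 99 · 625 ≡ 121 (mod 817).
Since 121 ≠ 1, base 3 is a Fermat witness: 817 is composite.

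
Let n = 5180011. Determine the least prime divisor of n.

5180011 is odd.
Digit sum 16, not divisible by 3.
Ends in 1: not divisible by 5.
7: 5180011 = 7·740001 + 4
11: 5180011 = 11·470910 + 1
13: 5180011 = 13·398462 + 5
17: 5180011 = 17·304706 + 9
19: 5180011 = 19·272632 + 3
23: 5180011 = 23·225217 + 20
29: 5180011 = 29·178621 + 2
31: 5180011 = 31·167097 + 4
37: 5180011 = 37·140000 + 11
41: 5180011 = 41·126341 + 30
43: 5180011 = 43·120465 + 16
47: 5180011 = 47·110213

47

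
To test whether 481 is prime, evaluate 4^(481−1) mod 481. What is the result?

4^1 ≡ 4 (mod 481)
4^2 ≡ 4^2 = 16 ≡ 16 (mod 481)
4^4 ≡ 16^2 = 256 ≡ 256 (mod 481)
4^8 ≡ 256^2 = 65536 ≡ 120 (mod 481)
4^16 ≡ 120^2 = 14400 ≡ 451 (mod 481)
4^32 ≡ 451^2 = 203401 ≡ 419 (mod 481)
4^64 ≡ 419^2 = 175561 ≡ 477 (mod 481)
4^128 ≡ 477^2 = 227529 ≡ 16 (mod 481)
4^256 ≡ 16^2 = 256 ≡ 256 (mod 481)
480 = 256 + 128 + 64 + 32 in binary powers of 2.
So 4^480 ≡ 256 · 16 · 477 · 419 ≡ 417 (mod 481).
Since 417 ≠ 1, base 4 is a Fermat witness: 481 is composite.

417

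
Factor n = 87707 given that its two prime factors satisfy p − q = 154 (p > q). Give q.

229

Since p = q + 154, we have 87707 = q(q + 154), so q² + 154q − 87707 = 0.
Discriminant: 154² + 4·87707 = 23716 + 350828 = 374544; √374544 = 612.
q = (−154 + 612)/2 = 229, and p = q + 154 = 383.
Check: 229 · 383 = 87707.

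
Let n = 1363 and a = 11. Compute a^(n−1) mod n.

11^1 ≡ 11 (mod 1363)
11^2 ≡ 11^2 = 121 ≡ 121 (mod 1363)
11^4 ≡ 121^2 = 14641 ≡ 1011 (mod 1363)
11^8 ≡ 1011^2 = 1022121 ≡ 1234 (mod 1363)
11^16 ≡ 1234^2 = 1522756 ≡ 285 (mod 1363)
11^32 ≡ 285^2 = 81225 ≡ 808 (mod 1363)
11^64 ≡ 808^2 = 652864 ≡ 1350 (mod 1363)
11^128 ≡ 1350^2 = 1822500 ≡ 169 (mod 1363)
11^256 ≡ 169^2 = 28561 ≡ 1301 (mod 1363)
11^512 ≡ 1301^2 = 1692601 ≡ 1118 (mod 1363)
11^1024 ≡ 1118^2 = 1249924 ≡ 53 (mod 1363)
1362 = 1024 + 256 + 64 + 16 + 2 in binary powers of 2.
So 11^1362 ≡ 53 · 1301 · 1350 · 285 · 121 ≡ 1193 (mod 1363).
Since 1193 ≠ 1, base 11 is a Fermat witness: 1363 is composite.

1193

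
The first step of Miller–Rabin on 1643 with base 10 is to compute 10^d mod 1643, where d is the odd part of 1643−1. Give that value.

577

1643 − 1 = 1642 = 2^1 · 821, so d = 821.
10^1 ≡ 10 (mod 1643)
10^2 ≡ 10^2 = 100 ≡ 100 (mod 1643)
10^4 ≡ 100^2 = 10000 ≡ 142 (mod 1643)
10^8 ≡ 142^2 = 20164 ≡ 448 (mod 1643)
10^16 ≡ 448^2 = 200704 ≡ 258 (mod 1643)
10^32 ≡ 258^2 = 66564 ≡ 844 (mod 1643)
10^64 ≡ 844^2 = 712336 ≡ 917 (mod 1643)
10^128 ≡ 917^2 = 840889 ≡ 1316 (mod 1643)
10^256 ≡ 1316^2 = 1731856 ≡ 134 (mod 1643)
10^512 ≡ 134^2 = 17956 ≡ 1526 (mod 1643)
821 = 512 + 256 + 32 + 16 + 4 + 1 in binary powers of 2.
So 10^821 ≡ 1526 · 134 · 844 · 258 · 142 · 10 ≡ 577 (mod 1643).
Squaring chain: 577; never reaches −1, so base 10 is a Miller–Rabin witness that 1643 is composite.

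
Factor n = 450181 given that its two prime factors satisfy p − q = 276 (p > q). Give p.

Since p = q + 276, we have 450181 = q(q + 276), so q² + 276q − 450181 = 0.
Discriminant: 276² + 4·450181 = 76176 + 1800724 = 1876900; √1876900 = 1370.
q = (−276 + 1370)/2 = 547, and p = q + 276 = 823.
Check: 547 · 823 = 450181.

823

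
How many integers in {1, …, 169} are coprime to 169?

156

Factor: 169 = 13^2.
φ(169) = 13^1·(13−1) = 156.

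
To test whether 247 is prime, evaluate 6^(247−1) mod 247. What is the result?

64

6^1 ≡ 6 (mod 247)
6^2 ≡ 6^2 = 36 ≡ 36 (mod 247)
6^4 ≡ 36^2 = 1296 ≡ 61 (mod 247)
6^8 ≡ 61^2 = 3721 ≡ 16 (mod 247)
6^16 ≡ 16^2 = 256 ≡ 9 (mod 247)
6^32 ≡ 9^2 = 81 ≡ 81 (mod 247)
6^64 ≡ 81^2 = 6561 ≡ 139 (mod 247)
6^128 ≡ 139^2 = 19321 ≡ 55 (mod 247)
246 = 128 + 64 + 32 + 16 + 4 + 2 in binary powers of 2.
So 6^246 ≡ 55 · 139 · 81 · 9 · 61 · 36 ≡ 64 (mod 247).
Since 64 ≠ 1, base 6 is a Fermat witness: 247 is composite.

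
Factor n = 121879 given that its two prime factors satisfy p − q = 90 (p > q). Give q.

Since p = q + 90, we have 121879 = q(q + 90), so q² + 90q − 121879 = 0.
Discriminant: 90² + 4·121879 = 8100 + 487516 = 495616; √495616 = 704.
q = (−90 + 704)/2 = 307, and p = q + 90 = 397.
Check: 307 · 397 = 121879.

307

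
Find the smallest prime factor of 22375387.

22375387 is odd.
Digit sum 37, not divisible by 3.
Ends in 7: not divisible by 5.
7: 22375387 = 7·3196483 + 6
11: 22375387 = 11·2034126 + 1
13: 22375387 = 13·1721183 + 8
17: 22375387 = 17·1316199 + 4
19: 22375387 = 19·1177651 + 18
23: 22375387 = 23·972842 + 21
29: 22375387 = 29·771565 + 2
31: 22375387 = 31·721786 + 21
37: 22375387 = 37·604740 + 7
41: 22375387 = 41·545741 + 6
43: 22375387 = 43·520357 + 36
47: 22375387 = 47·476072 + 3
53: 22375387 = 53·422177 + 6
59: 22375387 = 59·379243 + 50
61: 22375387 = 61·366809 + 38
67: 22375387 = 67·333961

67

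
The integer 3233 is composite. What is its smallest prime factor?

3233 is odd.
Digit sum 11, not divisible by 3.
Ends in 3: not divisible by 5.
7: 3233 = 7·461 + 6
11: 3233 = 11·293 + 10
13: 3233 = 13·248 + 9
17: 3233 = 17·190 + 3
19: 3233 = 19·170 + 3
23: 3233 = 23·140 + 13
29: 3233 = 29·111 + 14
31: 3233 = 31·104 + 9
37: 3233 = 37·87 + 14
41: 3233 = 41·78 + 35
43: 3233 = 43·75 + 8
47: 3233 = 47·68 + 37
53: 3233 = 53·61

53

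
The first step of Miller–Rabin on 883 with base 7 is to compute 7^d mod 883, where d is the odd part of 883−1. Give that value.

882

883 − 1 = 882 = 2^1 · 441, so d = 441.
7^1 ≡ 7 (mod 883)
7^2 ≡ 7^2 = 49 ≡ 49 (mod 883)
7^4 ≡ 49^2 = 2401 ≡ 635 (mod 883)
7^8 ≡ 635^2 = 403225 ≡ 577 (mod 883)
7^16 ≡ 577^2 = 332929 ≡ 38 (mod 883)
7^32 ≡ 38^2 = 1444 ≡ 561 (mod 883)
7^64 ≡ 561^2 = 314721 ≡ 373 (mod 883)
7^128 ≡ 373^2 = 139129 ≡ 498 (mod 883)
7^256 ≡ 498^2 = 248004 ≡ 764 (mod 883)
441 = 256 + 128 + 32 + 16 + 8 + 1 in binary powers of 2.
So 7^441 ≡ 764 · 498 · 561 · 38 · 577 · 7 ≡ 882 (mod 883).
Since 7^d ≡ 882 (mod 883), base 7 does not prove 883 composite.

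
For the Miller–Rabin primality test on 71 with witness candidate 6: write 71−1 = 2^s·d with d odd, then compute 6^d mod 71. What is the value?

1

71 − 1 = 70 = 2^1 · 35, so d = 35.
6^1 ≡ 6 (mod 71)
6^2 ≡ 6^2 = 36 ≡ 36 (mod 71)
6^4 ≡ 36^2 = 1296 ≡ 18 (mod 71)
6^8 ≡ 18^2 = 324 ≡ 40 (mod 71)
6^16 ≡ 40^2 = 1600 ≡ 38 (mod 71)
6^32 ≡ 38^2 = 1444 ≡ 24 (mod 71)
35 = 32 + 2 + 1 in binary powers of 2.
So 6^35 ≡ 24 · 36 · 6 ≡ 1 (mod 71).
Since 6^d ≡ 1 (mod 71), base 6 does not prove 71 composite.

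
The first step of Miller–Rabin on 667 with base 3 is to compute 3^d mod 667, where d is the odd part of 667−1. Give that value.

188

667 − 1 = 666 = 2^1 · 333, so d = 333.
3^1 ≡ 3 (mod 667)
3^2 ≡ 3^2 = 9 ≡ 9 (mod 667)
3^4 ≡ 9^2 = 81 ≡ 81 (mod 667)
3^8 ≡ 81^2 = 6561 ≡ 558 (mod 667)
3^16 ≡ 558^2 = 311364 ≡ 542 (mod 667)
3^32 ≡ 542^2 = 293764 ≡ 284 (mod 667)
3^64 ≡ 284^2 = 80656 ≡ 616 (mod 667)
3^128 ≡ 616^2 = 379456 ≡ 600 (mod 667)
3^256 ≡ 600^2 = 360000 ≡ 487 (mod 667)
333 = 256 + 64 + 8 + 4 + 1 in binary powers of 2.
So 3^333 ≡ 487 · 616 · 558 · 81 · 3 ≡ 188 (mod 667).
Squaring chain: 188; never reaches −1, so base 3 is a Miller–Rabin witness that 667 is composite.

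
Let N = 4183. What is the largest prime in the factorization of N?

89

4183 = 47 · 89
89 is prime.
So 4183 = 47 · 89; the largest prime factor is 89.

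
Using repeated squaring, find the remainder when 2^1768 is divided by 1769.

2^1 ≡ 2 (mod 1769)
2^2 ≡ 2^2 = 4 ≡ 4 (mod 1769)
2^4 ≡ 4^2 = 16 ≡ 16 (mod 1769)
2^8 ≡ 16^2 = 256 ≡ 256 (mod 1769)
2^16 ≡ 256^2 = 65536 ≡ 83 (mod 1769)
2^32 ≡ 83^2 = 6889 ≡ 1582 (mod 1769)
2^64 ≡ 1582^2 = 2502724 ≡ 1358 (mod 1769)
2^128 ≡ 1358^2 = 1844164 ≡ 866 (mod 1769)
2^256 ≡ 866^2 = 749956 ≡ 1669 (mod 1769)
2^512 ≡ 1669^2 = 2785561 ≡ 1155 (mod 1769)
2^1024 ≡ 1155^2 = 1334025 ≡ 199 (mod 1769)
1768 = 1024 + 512 + 128 + 64 + 32 + 8 in binary powers of 2.
So 2^1768 ≡ 199 · 1155 · 866 · 1358 · 1582 · 256 ≡ 625 (mod 1769).
Since 625 ≠ 1, base 2 is a Fermat witness: 1769 is composite.

625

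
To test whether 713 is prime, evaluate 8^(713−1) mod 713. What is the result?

8^1 ≡ 8 (mod 713)
8^2 ≡ 8^2 = 64 ≡ 64 (mod 713)
8^4 ≡ 64^2 = 4096 ≡ 531 (mod 713)
8^8 ≡ 531^2 = 281961 ≡ 326 (mod 713)
8^16 ≡ 326^2 = 106276 ≡ 39 (mod 713)
8^32 ≡ 39^2 = 1521 ≡ 95 (mod 713)
8^64 ≡ 95^2 = 9025 ≡ 469 (mod 713)
8^128 ≡ 469^2 = 219961 ≡ 357 (mod 713)
8^256 ≡ 357^2 = 127449 ≡ 535 (mod 713)
8^512 ≡ 535^2 = 286225 ≡ 312 (mod 713)
712 = 512 + 128 + 64 + 8 in binary powers of 2.
So 8^712 ≡ 312 · 357 · 469 · 326 ≡ 188 (mod 713).
Since 188 ≠ 1, base 8 is a Fermat witness: 713 is composite.

188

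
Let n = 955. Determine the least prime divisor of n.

955 is odd.
Digit sum 19, not divisible by 3.
Ends in 5: divisible by 5.

5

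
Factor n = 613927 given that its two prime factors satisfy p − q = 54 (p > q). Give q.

757

Since p = q + 54, we have 613927 = q(q + 54), so q² + 54q − 613927 = 0.
Discriminant: 54² + 4·613927 = 2916 + 2455708 = 2458624; √2458624 = 1568.
q = (−54 + 1568)/2 = 757, and p = q + 54 = 811.
Check: 757 · 811 = 613927.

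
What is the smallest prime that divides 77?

7

77 is odd.
Digit sum 14, not divisible by 3.
Ends in 7: not divisible by 5.
7: 77 = 7·11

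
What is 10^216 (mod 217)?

64

10^1 ≡ 10 (mod 217)
10^2 ≡ 10^2 = 100 ≡ 100 (mod 217)
10^4 ≡ 100^2 = 10000 ≡ 18 (mod 217)
10^8 ≡ 18^2 = 324 ≡ 107 (mod 217)
10^16 ≡ 107^2 = 11449 ≡ 165 (mod 217)
10^32 ≡ 165^2 = 27225 ≡ 100 (mod 217)
10^64 ≡ 100^2 = 10000 ≡ 18 (mod 217)
10^128 ≡ 18^2 = 324 ≡ 107 (mod 217)
216 = 128 + 64 + 16 + 8 in binary powers of 2.
So 10^216 ≡ 107 · 18 · 165 · 107 ≡ 64 (mod 217).
Since 64 ≠ 1, base 10 is a Fermat witness: 217 is composite.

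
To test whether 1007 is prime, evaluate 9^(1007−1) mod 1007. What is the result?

99

9^1 ≡ 9 (mod 1007)
9^2 ≡ 9^2 = 81 ≡ 81 (mod 1007)
9^4 ≡ 81^2 = 6561 ≡ 519 (mod 1007)
9^8 ≡ 519^2 = 269361 ≡ 492 (mod 1007)
9^16 ≡ 492^2 = 242064 ≡ 384 (mod 1007)
9^32 ≡ 384^2 = 147456 ≡ 434 (mod 1007)
9^64 ≡ 434^2 = 188356 ≡ 47 (mod 1007)
9^128 ≡ 47^2 = 2209 ≡ 195 (mod 1007)
9^256 ≡ 195^2 = 38025 ≡ 766 (mod 1007)
9^512 ≡ 766^2 = 586756 ≡ 682 (mod 1007)
1006 = 512 + 256 + 128 + 64 + 32 + 8 + 4 + 2 in binary powers of 2.
So 9^1006 ≡ 682 · 766 · 195 · 47 · 434 · 492 · 519 · 81 ≡ 99 (mod 1007).
Since 99 ≠ 1, base 9 is a Fermat witness: 1007 is composite.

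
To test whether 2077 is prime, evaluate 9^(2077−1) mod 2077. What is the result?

9^1 ≡ 9 (mod 2077)
9^2 ≡ 9^2 = 81 ≡ 81 (mod 2077)
9^4 ≡ 81^2 = 6561 ≡ 330 (mod 2077)
9^8 ≡ 330^2 = 108900 ≡ 896 (mod 2077)
9^16 ≡ 896^2 = 802816 ≡ 1094 (mod 2077)
9^32 ≡ 1094^2 = 1196836 ≡ 484 (mod 2077)
9^64 ≡ 484^2 = 234256 ≡ 1632 (mod 2077)
9^128 ≡ 1632^2 = 2663424 ≡ 710 (mod 2077)
9^256 ≡ 710^2 = 504100 ≡ 1466 (mod 2077)
9^512 ≡ 1466^2 = 2149156 ≡ 1538 (mod 2077)
9^1024 ≡ 1538^2 = 2365444 ≡ 1818 (mod 2077)
9^2048 ≡ 1818^2 = 3305124 ≡ 617 (mod 2077)
2076 = 2048 + 16 + 8 + 4 in binary powers of 2.
So 9^2076 ≡ 617 · 1094 · 896 · 330 ≡ 628 (mod 2077).
Since 628 ≠ 1, base 9 is a Fermat witness: 2077 is composite.

628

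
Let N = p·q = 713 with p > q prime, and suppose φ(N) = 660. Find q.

φ(n) = (p−1)(q−1) = n − (p+q) + 1, so p + q = 713 − 660 + 1 = 54.
p and q are the roots of t² − 54t + 713 = 0.
Discriminant: 54² − 4·713 = 2916 − 2852 = 64; √64 = 8.
q = (54 − 8)/2 = 23, p = (54 + 8)/2 = 31.
Check: 23 · 31 = 713.

23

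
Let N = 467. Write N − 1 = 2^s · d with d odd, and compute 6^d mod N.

466

467 − 1 = 466 = 2^1 · 233, so d = 233.
6^1 ≡ 6 (mod 467)
6^2 ≡ 6^2 = 36 ≡ 36 (mod 467)
6^4 ≡ 36^2 = 1296 ≡ 362 (mod 467)
6^8 ≡ 362^2 = 131044 ≡ 284 (mod 467)
6^16 ≡ 284^2 = 80656 ≡ 332 (mod 467)
6^32 ≡ 332^2 = 110224 ≡ 12 (mod 467)
6^64 ≡ 12^2 = 144 ≡ 144 (mod 467)
6^128 ≡ 144^2 = 20736 ≡ 188 (mod 467)
233 = 128 + 64 + 32 + 8 + 1 in binary powers of 2.
So 6^233 ≡ 188 · 144 · 12 · 284 · 6 ≡ 466 (mod 467).
Since 6^d ≡ 466 (mod 467), base 6 does not prove 467 composite.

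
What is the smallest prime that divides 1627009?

89

1627009 is odd.
Digit sum 25, not divisible by 3.
Ends in 9: not divisible by 5.
7: 1627009 = 7·232429 + 6
11: 1627009 = 11·147909 + 10
13: 1627009 = 13·125154 + 7
17: 1627009 = 17·95706 + 7
19: 1627009 = 19·85632 + 1
23: 1627009 = 23·70739 + 12
29: 1627009 = 29·56103 + 22
31: 1627009 = 31·52484 + 5
37: 1627009 = 37·43973 + 8
41: 1627009 = 41·39683 + 6
43: 1627009 = 43·37837 + 18
47: 1627009 = 47·34617 + 10
53: 1627009 = 53·30698 + 15
59: 1627009 = 59·27576 + 25
61: 1627009 = 61·26672 + 17
67: 1627009 = 67·24283 + 48
71: 1627009 = 71·22915 + 44
73: 1627009 = 73·22287 + 58
79: 1627009 = 79·20595 + 4
83: 1627009 = 83·19602 + 43
89: 1627009 = 89·18281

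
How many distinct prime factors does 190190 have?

190190 = 2 · 95095
95095 = 5 · 19019
19019 = 7 · 2717
2717 = 11 · 247
247 = 13 · 19
190190 = 2 · 5 · 7 · 11 · 13 · 19, which has 6 distinct prime factors.

6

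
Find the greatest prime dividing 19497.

19497 = 3 · 6499
6499 = 67 · 97
97 is prime.
So 19497 = 3 · 67 · 97; the largest prime factor is 97.

97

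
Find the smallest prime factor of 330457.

330457 is odd.
Digit sum 22, not divisible by 3.
Ends in 7: not divisible by 5.
7: 330457 = 7·47208 + 1
11: 330457 = 11·30041 + 6
13: 330457 = 13·25419 + 10
17: 330457 = 17·19438 + 11
19: 330457 = 19·17392 + 9
23: 330457 = 23·14367 + 16
29: 330457 = 29·11395 + 2
31: 330457 = 31·10659 + 28
37: 330457 = 37·8931 + 10
41: 330457 = 41·8059 + 38
43: 330457 = 43·7685 + 2
47: 330457 = 47·7031

47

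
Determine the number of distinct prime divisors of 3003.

3003 = 3 · 1001
1001 = 7 · 143
143 = 11 · 13
3003 = 3 · 7 · 11 · 13, which has 4 distinct prime factors.

4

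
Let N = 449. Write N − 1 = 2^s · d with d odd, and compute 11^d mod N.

449 − 1 = 448 = 2^6 · 7, so d = 7.
11^1 ≡ 11 (mod 449)
11^2 ≡ 11^2 = 121 ≡ 121 (mod 449)
11^4 ≡ 121^2 = 14641 ≡ 273 (mod 449)
7 = 4 + 2 + 1 in binary powers of 2.
So 11^7 ≡ 273 · 121 · 11 ≡ 122 (mod 449).
Squaring chain: 122 → 67 → 448 → 1 → 1 → 1; reaches −1, so base 11 does not prove 449 composite.

122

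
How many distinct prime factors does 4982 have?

3

4982 = 2 · 2491
2491 = 47 · 53
4982 = 2 · 47 · 53, which has 3 distinct prime factors.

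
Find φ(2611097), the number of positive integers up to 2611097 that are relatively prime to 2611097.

Factor: 2611097 = 83 · 163 · 193.
φ(2611097) = (83−1) · (163−1) · (193−1) = 82 · 162 · 192 = 2550528.

2550528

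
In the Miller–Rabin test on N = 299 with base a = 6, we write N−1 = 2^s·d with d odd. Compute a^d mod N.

299 − 1 = 298 = 2^1 · 149, so d = 149.
6^1 ≡ 6 (mod 299)
6^2 ≡ 6^2 = 36 ≡ 36 (mod 299)
6^4 ≡ 36^2 = 1296 ≡ 100 (mod 299)
6^8 ≡ 100^2 = 10000 ≡ 133 (mod 299)
6^16 ≡ 133^2 = 17689 ≡ 48 (mod 299)
6^32 ≡ 48^2 = 2304 ≡ 211 (mod 299)
6^64 ≡ 211^2 = 44521 ≡ 269 (mod 299)
6^128 ≡ 269^2 = 72361 ≡ 3 (mod 299)
149 = 128 + 16 + 4 + 1 in binary powers of 2.
So 6^149 ≡ 3 · 48 · 100 · 6 ≡ 288 (mod 299).
Squaring chain: 288; never reaches −1, so base 6 is a Miller–Rabin witness that 299 is composite.

288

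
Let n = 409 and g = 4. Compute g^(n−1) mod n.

4^1 ≡ 4 (mod 409)
4^2 ≡ 4^2 = 16 ≡ 16 (mod 409)
4^4 ≡ 16^2 = 256 ≡ 256 (mod 409)
4^8 ≡ 256^2 = 65536 ≡ 96 (mod 409)
4^16 ≡ 96^2 = 9216 ≡ 218 (mod 409)
4^32 ≡ 218^2 = 47524 ≡ 80 (mod 409)
4^64 ≡ 80^2 = 6400 ≡ 265 (mod 409)
4^128 ≡ 265^2 = 70225 ≡ 286 (mod 409)
4^256 ≡ 286^2 = 81796 ≡ 405 (mod 409)
408 = 256 + 128 + 16 + 8 in binary powers of 2.
So 4^408 ≡ 405 · 286 · 218 · 96 ≡ 1 (mod 409).
Since the result is 1, base 4 gives no evidence that 409 is composite.

1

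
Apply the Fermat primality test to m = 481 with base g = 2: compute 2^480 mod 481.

2^1 ≡ 2 (mod 481)
2^2 ≡ 2^2 = 4 ≡ 4 (mod 481)
2^4 ≡ 4^2 = 16 ≡ 16 (mod 481)
2^8 ≡ 16^2 = 256 ≡ 256 (mod 481)
2^16 ≡ 256^2 = 65536 ≡ 120 (mod 481)
2^32 ≡ 120^2 = 14400 ≡ 451 (mod 481)
2^64 ≡ 451^2 = 203401 ≡ 419 (mod 481)
2^128 ≡ 419^2 = 175561 ≡ 477 (mod 481)
2^256 ≡ 477^2 = 227529 ≡ 16 (mod 481)
480 = 256 + 128 + 64 + 32 in binary powers of 2.
So 2^480 ≡ 16 · 477 · 419 · 451 ≡ 248 (mod 481).
Since 248 ≠ 1, base 2 is a Fermat witness: 481 is composite.

248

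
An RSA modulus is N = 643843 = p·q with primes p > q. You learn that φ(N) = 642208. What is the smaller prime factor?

φ(n) = (p−1)(q−1) = n − (p+q) + 1, so p + q = 643843 − 642208 + 1 = 1636.
p and q are the roots of t² − 1636t + 643843 = 0.
Discriminant: 1636² − 4·643843 = 2676496 − 2575372 = 101124; √101124 = 318.
q = (1636 − 318)/2 = 659, p = (1636 + 318)/2 = 977.
Check: 659 · 977 = 643843.

659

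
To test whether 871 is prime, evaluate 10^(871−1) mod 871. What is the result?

10^1 ≡ 10 (mod 871)
10^2 ≡ 10^2 = 100 ≡ 100 (mod 871)
10^4 ≡ 100^2 = 10000 ≡ 419 (mod 871)
10^8 ≡ 419^2 = 175561 ≡ 490 (mod 871)
10^16 ≡ 490^2 = 240100 ≡ 575 (mod 871)
10^32 ≡ 575^2 = 330625 ≡ 516 (mod 871)
10^64 ≡ 516^2 = 266256 ≡ 601 (mod 871)
10^128 ≡ 601^2 = 361201 ≡ 607 (mod 871)
10^256 ≡ 607^2 = 368449 ≡ 16 (mod 871)
10^512 ≡ 16^2 = 256 ≡ 256 (mod 871)
870 = 512 + 256 + 64 + 32 + 4 + 2 in binary powers of 2.
So 10^870 ≡ 256 · 16 · 601 · 516 · 419 · 100 ≡ 625 (mod 871).
Since 625 ≠ 1, base 10 is a Fermat witness: 871 is composite.

625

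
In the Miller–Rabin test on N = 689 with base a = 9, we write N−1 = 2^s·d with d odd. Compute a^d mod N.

594

689 − 1 = 688 = 2^4 · 43, so d = 43.
9^1 ≡ 9 (mod 689)
9^2 ≡ 9^2 = 81 ≡ 81 (mod 689)
9^4 ≡ 81^2 = 6561 ≡ 360 (mod 689)
9^8 ≡ 360^2 = 129600 ≡ 68 (mod 689)
9^16 ≡ 68^2 = 4624 ≡ 490 (mod 689)
9^32 ≡ 490^2 = 240100 ≡ 328 (mod 689)
43 = 32 + 8 + 2 + 1 in binary powers of 2.
So 9^43 ≡ 328 · 68 · 81 · 9 ≡ 594 (mod 689).
Squaring chain: 594 → 68 → 490 → 328; never reaches −1, so base 9 is a Miller–Rabin witness that 689 is composite.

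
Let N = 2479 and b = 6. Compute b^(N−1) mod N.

2293

6^1 ≡ 6 (mod 2479)
6^2 ≡ 6^2 = 36 ≡ 36 (mod 2479)
6^4 ≡ 36^2 = 1296 ≡ 1296 (mod 2479)
6^8 ≡ 1296^2 = 1679616 ≡ 1333 (mod 2479)
6^16 ≡ 1333^2 = 1776889 ≡ 1925 (mod 2479)
6^32 ≡ 1925^2 = 3705625 ≡ 1999 (mod 2479)
6^64 ≡ 1999^2 = 3996001 ≡ 2332 (mod 2479)
6^128 ≡ 2332^2 = 5438224 ≡ 1777 (mod 2479)
6^256 ≡ 1777^2 = 3157729 ≡ 1962 (mod 2479)
6^512 ≡ 1962^2 = 3849444 ≡ 2036 (mod 2479)
6^1024 ≡ 2036^2 = 4145296 ≡ 408 (mod 2479)
6^2048 ≡ 408^2 = 166464 ≡ 371 (mod 2479)
2478 = 2048 + 256 + 128 + 32 + 8 + 4 + 2 in binary powers of 2.
So 6^2478 ≡ 371 · 1962 · 1777 · 1999 · 1333 · 1296 · 36 ≡ 2293 (mod 2479).
Since 2293 ≠ 1, base 6 is a Fermat witness: 2479 is composite.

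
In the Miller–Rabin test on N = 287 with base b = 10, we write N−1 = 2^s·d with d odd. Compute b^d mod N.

287 − 1 = 286 = 2^1 · 143, so d = 143.
10^1 ≡ 10 (mod 287)
10^2 ≡ 10^2 = 100 ≡ 100 (mod 287)
10^4 ≡ 100^2 = 10000 ≡ 242 (mod 287)
10^8 ≡ 242^2 = 58564 ≡ 16 (mod 287)
10^16 ≡ 16^2 = 256 ≡ 256 (mod 287)
10^32 ≡ 256^2 = 65536 ≡ 100 (mod 287)
10^64 ≡ 100^2 = 10000 ≡ 242 (mod 287)
10^128 ≡ 242^2 = 58564 ≡ 16 (mod 287)
143 = 128 + 8 + 4 + 2 + 1 in binary powers of 2.
So 10^143 ≡ 16 · 16 · 242 · 100 · 10 ≡ 180 (mod 287).
Squaring chain: 180; never reaches −1, so base 10 is a Miller–Rabin witness that 287 is composite.

180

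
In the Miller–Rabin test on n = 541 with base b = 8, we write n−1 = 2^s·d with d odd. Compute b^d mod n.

541 − 1 = 540 = 2^2 · 135, so d = 135.
8^1 ≡ 8 (mod 541)
8^2 ≡ 8^2 = 64 ≡ 64 (mod 541)
8^4 ≡ 64^2 = 4096 ≡ 309 (mod 541)
8^8 ≡ 309^2 = 95481 ≡ 265 (mod 541)
8^16 ≡ 265^2 = 70225 ≡ 436 (mod 541)
8^32 ≡ 436^2 = 190096 ≡ 205 (mod 541)
8^64 ≡ 205^2 = 42025 ≡ 368 (mod 541)
8^128 ≡ 368^2 = 135424 ≡ 174 (mod 541)
135 = 128 + 4 + 2 + 1 in binary powers of 2.
So 8^135 ≡ 174 · 309 · 64 · 8 ≡ 489 (mod 541).
Squaring chain: 489 → 540; reaches −1, so base 8 does not prove 541 composite.

489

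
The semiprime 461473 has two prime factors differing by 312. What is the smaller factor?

Since p = q + 312, we have 461473 = q(q + 312), so q² + 312q − 461473 = 0.
Discriminant: 312² + 4·461473 = 97344 + 1845892 = 1943236; √1943236 = 1394.
q = (−312 + 1394)/2 = 541, and p = q + 312 = 853.
Check: 541 · 853 = 461473.

541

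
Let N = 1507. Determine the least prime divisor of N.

11

1507 is odd.
Digit sum 13, not divisible by 3.
Ends in 7: not divisible by 5.
7: 1507 = 7·215 + 2
11: 1507 = 11·137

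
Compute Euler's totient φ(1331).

Factor: 1331 = 11^3.
φ(1331) = 11^2·(11−1) = 1210.

1210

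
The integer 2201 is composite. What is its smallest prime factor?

31

2201 is odd.
Digit sum 5, not divisible by 3.
Ends in 1: not divisible by 5.
7: 2201 = 7·314 + 3
11: 2201 = 11·200 + 1
13: 2201 = 13·169 + 4
17: 2201 = 17·129 + 8
19: 2201 = 19·115 + 16
23: 2201 = 23·95 + 16
29: 2201 = 29·75 + 26
31: 2201 = 31·71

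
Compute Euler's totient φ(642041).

Factor: 642041 = 31 · 139 · 149.
φ(642041) = (31−1) · (139−1) · (149−1) = 30 · 138 · 148 = 612720.

612720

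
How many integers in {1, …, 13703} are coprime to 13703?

13440

Factor: 13703 = 71 · 193.
φ(13703) = (71−1) · (193−1) = 70 · 192 = 13440.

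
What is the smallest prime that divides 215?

5

215 is odd.
Digit sum 8, not divisible by 3.
Ends in 5: divisible by 5.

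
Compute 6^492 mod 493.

6^1 ≡ 6 (mod 493)
6^2 ≡ 6^2 = 36 ≡ 36 (mod 493)
6^4 ≡ 36^2 = 1296 ≡ 310 (mod 493)
6^8 ≡ 310^2 = 96100 ≡ 458 (mod 493)
6^16 ≡ 458^2 = 209764 ≡ 239 (mod 493)
6^32 ≡ 239^2 = 57121 ≡ 426 (mod 493)
6^64 ≡ 426^2 = 181476 ≡ 52 (mod 493)
6^128 ≡ 52^2 = 2704 ≡ 239 (mod 493)
6^256 ≡ 239^2 = 57121 ≡ 426 (mod 493)
492 = 256 + 128 + 64 + 32 + 8 + 4 in binary powers of 2.
So 6^492 ≡ 426 · 239 · 52 · 426 · 458 · 310 ≡ 268 (mod 493).
Since 268 ≠ 1, base 6 is a Fermat witness: 493 is composite.

268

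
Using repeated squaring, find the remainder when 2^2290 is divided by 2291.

92

2^1 ≡ 2 (mod 2291)
2^2 ≡ 2^2 = 4 ≡ 4 (mod 2291)
2^4 ≡ 4^2 = 16 ≡ 16 (mod 2291)
2^8 ≡ 16^2 = 256 ≡ 256 (mod 2291)
2^16 ≡ 256^2 = 65536 ≡ 1388 (mod 2291)
2^32 ≡ 1388^2 = 1926544 ≡ 2104 (mod 2291)
2^64 ≡ 2104^2 = 4426816 ≡ 604 (mod 2291)
2^128 ≡ 604^2 = 364816 ≡ 547 (mod 2291)
2^256 ≡ 547^2 = 299209 ≡ 1379 (mod 2291)
2^512 ≡ 1379^2 = 1901641 ≡ 111 (mod 2291)
2^1024 ≡ 111^2 = 12321 ≡ 866 (mod 2291)
2^2048 ≡ 866^2 = 749956 ≡ 799 (mod 2291)
2290 = 2048 + 128 + 64 + 32 + 16 + 2 in binary powers of 2.
So 2^2290 ≡ 799 · 547 · 604 · 2104 · 1388 · 4 ≡ 92 (mod 2291).
Since 92 ≠ 1, base 2 is a Fermat witness: 2291 is composite.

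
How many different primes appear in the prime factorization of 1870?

1870 = 2 · 935
935 = 5 · 187
187 = 11 · 17
1870 = 2 · 5 · 11 · 17, which has 4 distinct prime factors.

4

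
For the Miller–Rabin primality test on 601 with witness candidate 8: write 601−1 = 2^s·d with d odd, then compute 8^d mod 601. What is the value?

1

601 − 1 = 600 = 2^3 · 75, so d = 75.
8^1 ≡ 8 (mod 601)
8^2 ≡ 8^2 = 64 ≡ 64 (mod 601)
8^4 ≡ 64^2 = 4096 ≡ 490 (mod 601)
8^8 ≡ 490^2 = 240100 ≡ 301 (mod 601)
8^16 ≡ 301^2 = 90601 ≡ 451 (mod 601)
8^32 ≡ 451^2 = 203401 ≡ 263 (mod 601)
8^64 ≡ 263^2 = 69169 ≡ 54 (mod 601)
75 = 64 + 8 + 2 + 1 in binary powers of 2.
So 8^75 ≡ 54 · 301 · 64 · 8 ≡ 1 (mod 601).
Since 8^d ≡ 1 (mod 601), base 8 does not prove 601 composite.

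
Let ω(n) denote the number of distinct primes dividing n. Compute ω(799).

2

799 = 17 · 47
799 = 17 · 47, which has 2 distinct prime factors.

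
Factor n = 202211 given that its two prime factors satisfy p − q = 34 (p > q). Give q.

433

Since p = q + 34, we have 202211 = q(q + 34), so q² + 34q − 202211 = 0.
Discriminant: 34² + 4·202211 = 1156 + 808844 = 810000; √810000 = 900.
q = (−34 + 900)/2 = 433, and p = q + 34 = 467.
Check: 433 · 467 = 202211.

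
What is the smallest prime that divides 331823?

331823 is odd.
Digit sum 20, not divisible by 3.
Ends in 3: not divisible by 5.
7: 331823 = 7·47403 + 2
11: 331823 = 11·30165 + 8
13: 331823 = 13·25524 + 11
17: 331823 = 17·19519

17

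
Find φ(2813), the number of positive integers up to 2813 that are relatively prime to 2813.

2688

Factor: 2813 = 29 · 97.
φ(2813) = (29−1) · (97−1) = 28 · 96 = 2688.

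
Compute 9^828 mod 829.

1

9^1 ≡ 9 (mod 829)
9^2 ≡ 9^2 = 81 ≡ 81 (mod 829)
9^4 ≡ 81^2 = 6561 ≡ 758 (mod 829)
9^8 ≡ 758^2 = 574564 ≡ 67 (mod 829)
9^16 ≡ 67^2 = 4489 ≡ 344 (mod 829)
9^32 ≡ 344^2 = 118336 ≡ 618 (mod 829)
9^64 ≡ 618^2 = 381924 ≡ 584 (mod 829)
9^128 ≡ 584^2 = 341056 ≡ 337 (mod 829)
9^256 ≡ 337^2 = 113569 ≡ 825 (mod 829)
9^512 ≡ 825^2 = 680625 ≡ 16 (mod 829)
828 = 512 + 256 + 32 + 16 + 8 + 4 in binary powers of 2.
So 9^828 ≡ 16 · 825 · 618 · 344 · 67 · 758 ≡ 1 (mod 829).
Since the result is 1, base 9 gives no evidence that 829 is composite.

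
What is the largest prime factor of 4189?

71

4189 = 59 · 71
71 is prime.
So 4189 = 59 · 71; the largest prime factor is 71.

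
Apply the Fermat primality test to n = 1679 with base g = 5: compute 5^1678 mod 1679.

5^1 ≡ 5 (mod 1679)
5^2 ≡ 5^2 = 25 ≡ 25 (mod 1679)
5^4 ≡ 25^2 = 625 ≡ 625 (mod 1679)
5^8 ≡ 625^2 = 390625 ≡ 1097 (mod 1679)
5^16 ≡ 1097^2 = 1203409 ≡ 1245 (mod 1679)
5^32 ≡ 1245^2 = 1550025 ≡ 308 (mod 1679)
5^64 ≡ 308^2 = 94864 ≡ 840 (mod 1679)
5^128 ≡ 840^2 = 705600 ≡ 420 (mod 1679)
5^256 ≡ 420^2 = 176400 ≡ 105 (mod 1679)
5^512 ≡ 105^2 = 11025 ≡ 951 (mod 1679)
5^1024 ≡ 951^2 = 904401 ≡ 1099 (mod 1679)
1678 = 1024 + 512 + 128 + 8 + 4 + 2 in binary powers of 2.
So 5^1678 ≡ 1099 · 951 · 420 · 1097 · 625 · 25 ≡ 1618 (mod 1679).
Since 1618 ≠ 1, base 5 is a Fermat witness: 1679 is composite.

1618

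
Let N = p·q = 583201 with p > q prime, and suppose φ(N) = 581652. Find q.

φ(n) = (p−1)(q−1) = n − (p+q) + 1, so p + q = 583201 − 581652 + 1 = 1550.
p and q are the roots of t² − 1550t + 583201 = 0.
Discriminant: 1550² − 4·583201 = 2402500 − 2332804 = 69696; √69696 = 264.
q = (1550 − 264)/2 = 643, p = (1550 + 264)/2 = 907.
Check: 643 · 907 = 583201.

643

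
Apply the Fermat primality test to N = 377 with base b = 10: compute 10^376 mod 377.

10^1 ≡ 10 (mod 377)
10^2 ≡ 10^2 = 100 ≡ 100 (mod 377)
10^4 ≡ 100^2 = 10000 ≡ 198 (mod 377)
10^8 ≡ 198^2 = 39204 ≡ 373 (mod 377)
10^16 ≡ 373^2 = 139129 ≡ 16 (mod 377)
10^32 ≡ 16^2 = 256 ≡ 256 (mod 377)
10^64 ≡ 256^2 = 65536 ≡ 315 (mod 377)
10^128 ≡ 315^2 = 99225 ≡ 74 (mod 377)
10^256 ≡ 74^2 = 5476 ≡ 198 (mod 377)
376 = 256 + 64 + 32 + 16 + 8 in binary powers of 2.
So 10^376 ≡ 198 · 315 · 256 · 16 · 373 ≡ 107 (mod 377).
Since 107 ≠ 1, base 10 is a Fermat witness: 377 is composite.

107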